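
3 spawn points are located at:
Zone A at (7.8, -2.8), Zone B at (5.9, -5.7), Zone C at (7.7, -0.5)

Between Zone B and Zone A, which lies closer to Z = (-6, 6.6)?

Compare squared distances:
d²(Z, Zone B) = (-6−5.9)² + (6.6−(-5.7))² = 141.61 + 151.29 = 292.9
d²(Z, Zone A) = (-6−7.8)² + (6.6−(-2.8))² = 190.44 + 88.36 = 278.8
292.9 > 278.8, so Zone A is closer.

Zone A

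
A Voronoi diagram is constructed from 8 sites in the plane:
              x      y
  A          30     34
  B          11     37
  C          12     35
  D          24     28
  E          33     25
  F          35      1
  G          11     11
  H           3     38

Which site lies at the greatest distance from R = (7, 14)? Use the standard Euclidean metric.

F

Compare squared distances (the ordering matches that of the actual distances):
|RA|² = (7−30)² + (14−34)² = 529 + 400 = 929
|RB|² = (7−11)² + (14−37)² = 16 + 529 = 545
|RC|² = (7−12)² + (14−35)² = 25 + 441 = 466
|RD|² = (7−24)² + (14−28)² = 289 + 196 = 485
|RE|² = (7−33)² + (14−25)² = 676 + 121 = 797
|RF|² = (7−35)² + (14−1)² = 784 + 169 = 953
|RG|² = (7−11)² + (14−11)² = 16 + 9 = 25
|RH|² = (7−3)² + (14−38)² = 16 + 576 = 592
The largest is to F.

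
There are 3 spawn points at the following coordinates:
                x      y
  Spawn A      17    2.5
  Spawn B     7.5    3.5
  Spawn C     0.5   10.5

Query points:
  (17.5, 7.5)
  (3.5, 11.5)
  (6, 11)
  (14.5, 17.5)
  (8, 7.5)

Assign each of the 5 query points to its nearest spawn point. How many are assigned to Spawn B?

(17.5, 7.5) — d² to each: Spawn A:25.25, Spawn B:116, Spawn C:298 → nearest is Spawn A
(3.5, 11.5) — d² to each: Spawn A:263.25, Spawn B:80, Spawn C:10 → nearest is Spawn C
(6, 11) — d² to each: Spawn A:193.25, Spawn B:58.5, Spawn C:30.5 → nearest is Spawn C
(14.5, 17.5) — d² to each: Spawn A:231.25, Spawn B:245, Spawn C:245 → nearest is Spawn A
(8, 7.5) — d² to each: Spawn A:106, Spawn B:16.25, Spawn C:65.25 → nearest is Spawn B
1 of the 5 points has Spawn B as nearest.

1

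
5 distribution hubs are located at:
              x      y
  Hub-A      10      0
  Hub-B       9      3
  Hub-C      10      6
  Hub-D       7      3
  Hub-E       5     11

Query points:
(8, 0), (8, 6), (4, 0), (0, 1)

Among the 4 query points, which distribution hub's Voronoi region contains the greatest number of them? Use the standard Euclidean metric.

(8, 0) — d² to each: Hub-A:4, Hub-B:10, Hub-C:40, Hub-D:10, Hub-E:130 → nearest is Hub-A
(8, 6) — d² to each: Hub-A:40, Hub-B:10, Hub-C:4, Hub-D:10, Hub-E:34 → nearest is Hub-C
(4, 0) — d² to each: Hub-A:36, Hub-B:34, Hub-C:72, Hub-D:18, Hub-E:122 → nearest is Hub-D
(0, 1) — d² to each: Hub-A:101, Hub-B:85, Hub-C:125, Hub-D:53, Hub-E:125 → nearest is Hub-D
Tally — Hub-A:1, Hub-C:1, Hub-D:2. Hub-D captures the most (2).

Hub-D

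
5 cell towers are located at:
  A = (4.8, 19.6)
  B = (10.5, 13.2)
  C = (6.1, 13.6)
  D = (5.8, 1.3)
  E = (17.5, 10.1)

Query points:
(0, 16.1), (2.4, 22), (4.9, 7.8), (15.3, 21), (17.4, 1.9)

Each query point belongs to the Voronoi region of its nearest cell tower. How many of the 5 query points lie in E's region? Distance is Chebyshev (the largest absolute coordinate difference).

(0, 16.1) — d to each: A:4.8, B:10.5, C:6.1, D:14.8, E:17.5 → nearest is A
(2.4, 22) — d to each: A:2.4, B:8.8, C:8.4, D:20.7, E:15.1 → nearest is A
(4.9, 7.8) — d to each: A:11.8, B:5.6, C:5.8, D:6.5, E:12.6 → nearest is B
(15.3, 21) — d to each: A:10.5, B:7.8, C:9.2, D:19.7, E:10.9 → nearest is B
(17.4, 1.9) — d to each: A:17.7, B:11.3, C:11.7, D:11.6, E:8.2 → nearest is E
1 of the 5 points has E as nearest.

1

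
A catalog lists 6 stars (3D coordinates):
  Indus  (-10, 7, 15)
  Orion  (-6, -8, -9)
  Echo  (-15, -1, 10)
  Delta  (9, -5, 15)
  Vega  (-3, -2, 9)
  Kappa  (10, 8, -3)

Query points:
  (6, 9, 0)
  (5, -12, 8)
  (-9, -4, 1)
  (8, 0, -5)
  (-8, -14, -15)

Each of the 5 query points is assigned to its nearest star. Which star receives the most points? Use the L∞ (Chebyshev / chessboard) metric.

Kappa

(6, 9, 0) — d to each: Indus:16, Orion:17, Echo:21, Delta:15, Vega:11, Kappa:4 → nearest is Kappa
(5, -12, 8) — d to each: Indus:19, Orion:17, Echo:20, Delta:7, Vega:10, Kappa:20 → nearest is Delta
(-9, -4, 1) — d to each: Indus:14, Orion:10, Echo:9, Delta:18, Vega:8, Kappa:19 → nearest is Vega
(8, 0, -5) — d to each: Indus:20, Orion:14, Echo:23, Delta:20, Vega:14, Kappa:8 → nearest is Kappa
(-8, -14, -15) — d to each: Indus:30, Orion:6, Echo:25, Delta:30, Vega:24, Kappa:22 → nearest is Orion
Tally — Orion:1, Delta:1, Vega:1, Kappa:2. Kappa captures the most (2).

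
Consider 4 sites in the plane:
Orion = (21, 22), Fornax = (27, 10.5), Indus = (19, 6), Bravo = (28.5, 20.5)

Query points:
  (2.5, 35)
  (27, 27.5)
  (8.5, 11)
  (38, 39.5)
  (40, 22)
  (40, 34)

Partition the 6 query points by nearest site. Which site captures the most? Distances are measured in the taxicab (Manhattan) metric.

Bravo

(2.5, 35) — d to each: Orion:31.5, Fornax:49, Indus:45.5, Bravo:40.5 → nearest is Orion
(27, 27.5) — d to each: Orion:11.5, Fornax:17, Indus:29.5, Bravo:8.5 → nearest is Bravo
(8.5, 11) — d to each: Orion:23.5, Fornax:19, Indus:15.5, Bravo:29.5 → nearest is Indus
(38, 39.5) — d to each: Orion:34.5, Fornax:40, Indus:52.5, Bravo:28.5 → nearest is Bravo
(40, 22) — d to each: Orion:19, Fornax:24.5, Indus:37, Bravo:13 → nearest is Bravo
(40, 34) — d to each: Orion:31, Fornax:36.5, Indus:49, Bravo:25 → nearest is Bravo
Tally — Orion:1, Indus:1, Bravo:4. Bravo captures the most (4).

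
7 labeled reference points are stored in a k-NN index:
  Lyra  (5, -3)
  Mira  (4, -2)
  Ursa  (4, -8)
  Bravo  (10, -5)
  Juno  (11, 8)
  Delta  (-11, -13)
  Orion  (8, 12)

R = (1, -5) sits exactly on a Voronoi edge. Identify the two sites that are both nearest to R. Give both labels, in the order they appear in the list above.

Mira and Ursa

Squared distances from R to each site:
d²(R, Lyra) = (1−5)² + (-5−(-3))² = 16 + 4 = 20
d²(R, Mira) = (1−4)² + (-5−(-2))² = 9 + 9 = 18
d²(R, Ursa) = (1−4)² + (-5−(-8))² = 9 + 9 = 18
d²(R, Bravo) = (1−10)² + (-5−(-5))² = 81 + 0 = 81
d²(R, Juno) = (1−11)² + (-5−8)² = 100 + 169 = 269
d²(R, Delta) = (1−(-11))² + (-5−(-13))² = 144 + 64 = 208
d²(R, Orion) = (1−8)² + (-5−12)² = 49 + 289 = 338
R is equidistant from Mira and Ursa (both at squared distance 18), and every other site is strictly farther — so R lies on the Mira–Ursa Voronoi edge.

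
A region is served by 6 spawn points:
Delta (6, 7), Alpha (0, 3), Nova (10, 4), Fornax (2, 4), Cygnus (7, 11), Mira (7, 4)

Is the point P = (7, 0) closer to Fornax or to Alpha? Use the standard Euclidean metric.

Fornax

Compare squared distances:
d²(P, Fornax) = (7−2)² + (0−4)² = 25 + 16 = 41
d²(P, Alpha) = (7−0)² + (0−3)² = 49 + 9 = 58
41 < 58, so Fornax is closer.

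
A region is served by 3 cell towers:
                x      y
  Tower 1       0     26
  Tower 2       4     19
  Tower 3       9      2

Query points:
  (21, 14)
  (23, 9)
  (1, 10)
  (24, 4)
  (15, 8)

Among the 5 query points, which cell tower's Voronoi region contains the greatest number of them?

Tower 3

(21, 14) — d² to each: Tower 1:585, Tower 2:314, Tower 3:288 → nearest is Tower 3
(23, 9) — d² to each: Tower 1:818, Tower 2:461, Tower 3:245 → nearest is Tower 3
(1, 10) — d² to each: Tower 1:257, Tower 2:90, Tower 3:128 → nearest is Tower 2
(24, 4) — d² to each: Tower 1:1060, Tower 2:625, Tower 3:229 → nearest is Tower 3
(15, 8) — d² to each: Tower 1:549, Tower 2:242, Tower 3:72 → nearest is Tower 3
Tally — Tower 2:1, Tower 3:4. Tower 3 captures the most (4).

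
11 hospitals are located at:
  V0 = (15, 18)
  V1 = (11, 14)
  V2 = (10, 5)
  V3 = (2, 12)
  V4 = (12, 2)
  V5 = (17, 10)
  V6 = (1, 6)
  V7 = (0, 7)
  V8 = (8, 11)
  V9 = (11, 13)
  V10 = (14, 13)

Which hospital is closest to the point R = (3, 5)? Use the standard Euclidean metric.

Since √ is increasing, it suffices to compare squared distances:
|RV0|² = 144 + 169 = 313
|RV1|² = 64 + 81 = 145
|RV2|² = 49 + 0 = 49
|RV3|² = 1 + 49 = 50
|RV4|² = 81 + 9 = 90
|RV5|² = 196 + 25 = 221
|RV6|² = 4 + 1 = 5
|RV7|² = 9 + 4 = 13
|RV8|² = 25 + 36 = 61
|RV9|² = 64 + 64 = 128
d²(R, V10) = 121 + 64 = 185
V6 is nearest.

V6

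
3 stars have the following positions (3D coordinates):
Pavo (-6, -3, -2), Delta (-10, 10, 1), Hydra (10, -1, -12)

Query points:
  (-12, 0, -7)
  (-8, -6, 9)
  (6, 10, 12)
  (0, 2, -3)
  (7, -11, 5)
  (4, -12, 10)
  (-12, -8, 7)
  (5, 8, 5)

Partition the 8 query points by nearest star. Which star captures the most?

Pavo

(-12, 0, -7) — d² to each: Pavo:70, Delta:168, Hydra:510 → nearest is Pavo
(-8, -6, 9) — d² to each: Pavo:134, Delta:324, Hydra:790 → nearest is Pavo
(6, 10, 12) — d² to each: Pavo:509, Delta:377, Hydra:713 → nearest is Delta
(0, 2, -3) — d² to each: Pavo:62, Delta:180, Hydra:190 → nearest is Pavo
(7, -11, 5) — d² to each: Pavo:282, Delta:746, Hydra:398 → nearest is Pavo
(4, -12, 10) — d² to each: Pavo:325, Delta:761, Hydra:641 → nearest is Pavo
(-12, -8, 7) — d² to each: Pavo:142, Delta:364, Hydra:894 → nearest is Pavo
(5, 8, 5) — d² to each: Pavo:291, Delta:245, Hydra:395 → nearest is Delta
Tally — Pavo:6, Delta:2. Pavo captures the most (6).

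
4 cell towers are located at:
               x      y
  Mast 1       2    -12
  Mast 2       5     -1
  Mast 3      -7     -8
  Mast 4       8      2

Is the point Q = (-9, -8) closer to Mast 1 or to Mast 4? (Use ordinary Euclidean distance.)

Mast 1

Compare squared distances:
d²(Q, Mast 1) = (-9−2)² + (-8−(-12))² = 121 + 16 = 137
d²(Q, Mast 4) = (-9−8)² + (-8−2)² = 289 + 100 = 389
137 < 389, so Mast 1 is closer.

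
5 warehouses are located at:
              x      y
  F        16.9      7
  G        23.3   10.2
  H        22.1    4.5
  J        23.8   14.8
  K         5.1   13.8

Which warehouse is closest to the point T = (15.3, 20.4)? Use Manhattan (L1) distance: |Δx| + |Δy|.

d(T,F) = |15.3−16.9| + |20.4−7| = 1.6 + 13.4 = 15
d(T,G) = |15.3−23.3| + |20.4−10.2| = 8 + 10.2 = 18.2
d(T,H) = |15.3−22.1| + |20.4−4.5| = 6.8 + 15.9 = 22.7
d(T,J) = |15.3−23.8| + |20.4−14.8| = 8.5 + 5.6 = 14.1
d(T,K) = |15.3−5.1| + |20.4−13.8| = 10.2 + 6.6 = 16.8
J is nearest.

J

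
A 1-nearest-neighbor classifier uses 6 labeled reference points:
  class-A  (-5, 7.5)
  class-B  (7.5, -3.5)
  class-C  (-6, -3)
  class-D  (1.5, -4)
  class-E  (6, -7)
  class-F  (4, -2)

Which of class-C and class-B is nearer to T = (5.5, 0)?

Compare squared distances:
d²(T, class-C) = (5.5−(-6))² + (0−(-3))² = 132.25 + 9 = 141.25
d²(T, class-B) = (5.5−7.5)² + (0−(-3.5))² = 4 + 12.25 = 16.25
141.25 > 16.25, so class-B is closer.

class-B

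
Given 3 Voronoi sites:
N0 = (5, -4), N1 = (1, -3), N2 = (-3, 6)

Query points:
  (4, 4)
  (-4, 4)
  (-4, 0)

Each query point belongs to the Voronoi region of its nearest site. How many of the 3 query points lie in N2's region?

2

(4, 4) — d² to each: N0:65, N1:58, N2:53 → nearest is N2
(-4, 4) — d² to each: N0:145, N1:74, N2:5 → nearest is N2
(-4, 0) — d² to each: N0:97, N1:34, N2:37 → nearest is N1
2 of the 3 points have N2 as nearest.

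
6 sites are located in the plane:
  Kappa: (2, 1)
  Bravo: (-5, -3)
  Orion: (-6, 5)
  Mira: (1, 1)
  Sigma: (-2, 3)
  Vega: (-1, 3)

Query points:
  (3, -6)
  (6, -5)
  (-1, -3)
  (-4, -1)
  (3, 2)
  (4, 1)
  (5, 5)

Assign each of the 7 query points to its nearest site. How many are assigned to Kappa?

5

(3, -6) — d² to each: Kappa:50, Bravo:73, Orion:202, Mira:53, Sigma:106, Vega:97 → nearest is Kappa
(6, -5) — d² to each: Kappa:52, Bravo:125, Orion:244, Mira:61, Sigma:128, Vega:113 → nearest is Kappa
(-1, -3) — d² to each: Kappa:25, Bravo:16, Orion:89, Mira:20, Sigma:37, Vega:36 → nearest is Bravo
(-4, -1) — d² to each: Kappa:40, Bravo:5, Orion:40, Mira:29, Sigma:20, Vega:25 → nearest is Bravo
(3, 2) — d² to each: Kappa:2, Bravo:89, Orion:90, Mira:5, Sigma:26, Vega:17 → nearest is Kappa
(4, 1) — d² to each: Kappa:4, Bravo:97, Orion:116, Mira:9, Sigma:40, Vega:29 → nearest is Kappa
(5, 5) — d² to each: Kappa:25, Bravo:164, Orion:121, Mira:32, Sigma:53, Vega:40 → nearest is Kappa
5 of the 7 points have Kappa as nearest.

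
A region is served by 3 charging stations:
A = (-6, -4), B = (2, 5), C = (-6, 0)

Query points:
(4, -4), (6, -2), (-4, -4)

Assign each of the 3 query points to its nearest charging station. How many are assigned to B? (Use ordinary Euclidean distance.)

(4, -4) — d² to each: A:100, B:85, C:116 → nearest is B
(6, -2) — d² to each: A:148, B:65, C:148 → nearest is B
(-4, -4) — d² to each: A:4, B:117, C:20 → nearest is A
2 of the 3 points have B as nearest.

2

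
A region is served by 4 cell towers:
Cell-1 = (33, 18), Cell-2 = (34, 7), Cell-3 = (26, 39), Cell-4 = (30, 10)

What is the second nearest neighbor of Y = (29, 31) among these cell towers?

Since √ is increasing, it suffices to compare squared distances:
d²(Y, Cell-1) = 16 + 169 = 185
d²(Y, Cell-2) = 25 + 576 = 601
d²(Y, Cell-3) = 9 + 64 = 73
d²(Y, Cell-4) = 1 + 441 = 442
Sorted ascending: Cell-3, Cell-1, Cell-4, … — the second-nearest is Cell-1.

Cell-1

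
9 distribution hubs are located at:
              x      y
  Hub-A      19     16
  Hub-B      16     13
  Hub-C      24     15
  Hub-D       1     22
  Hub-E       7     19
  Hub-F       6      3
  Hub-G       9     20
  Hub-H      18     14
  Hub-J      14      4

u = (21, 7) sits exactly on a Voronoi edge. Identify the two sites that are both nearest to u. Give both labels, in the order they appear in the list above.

Squared distances from u to each site:
d²(u, Hub-A) = 4 + 81 = 85
d²(u, Hub-B) = 25 + 36 = 61
d²(u, Hub-C) = 9 + 64 = 73
d²(u, Hub-D) = 400 + 225 = 625
d²(u, Hub-E) = 196 + 144 = 340
d²(u, Hub-F) = 225 + 16 = 241
d²(u, Hub-G) = 144 + 169 = 313
d²(u, Hub-H) = 9 + 49 = 58
d²(u, Hub-J) = 49 + 9 = 58
u is equidistant from Hub-H and Hub-J (both at squared distance 58), and every other site is strictly farther — so u lies on the Hub-H–Hub-J Voronoi edge.

Hub-H and Hub-J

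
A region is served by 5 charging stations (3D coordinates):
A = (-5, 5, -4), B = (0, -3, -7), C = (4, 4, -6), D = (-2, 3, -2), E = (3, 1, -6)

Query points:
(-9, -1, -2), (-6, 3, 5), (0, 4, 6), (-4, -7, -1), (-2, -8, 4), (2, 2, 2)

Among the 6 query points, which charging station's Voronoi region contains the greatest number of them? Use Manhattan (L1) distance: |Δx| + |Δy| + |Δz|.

D

(-9, -1, -2) — d to each: A:12, B:16, C:22, D:11, E:18 → nearest is D
(-6, 3, 5) — d to each: A:12, B:24, C:22, D:11, E:22 → nearest is D
(0, 4, 6) — d to each: A:16, B:20, C:16, D:11, E:18 → nearest is D
(-4, -7, -1) — d to each: A:16, B:14, C:24, D:13, E:20 → nearest is D
(-2, -8, 4) — d to each: A:24, B:18, C:28, D:17, E:24 → nearest is D
(2, 2, 2) — d to each: A:16, B:16, C:12, D:9, E:10 → nearest is D
Tally — D:6. D captures the most (6).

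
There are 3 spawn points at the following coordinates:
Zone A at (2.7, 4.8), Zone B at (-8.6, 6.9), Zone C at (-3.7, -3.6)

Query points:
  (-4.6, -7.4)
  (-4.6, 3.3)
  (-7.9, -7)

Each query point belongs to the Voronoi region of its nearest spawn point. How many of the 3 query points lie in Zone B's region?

(-4.6, -7.4) — d² to each: Zone A:202.13, Zone B:220.49, Zone C:15.25 → nearest is Zone C
(-4.6, 3.3) — d² to each: Zone A:55.54, Zone B:28.96, Zone C:48.42 → nearest is Zone B
(-7.9, -7) — d² to each: Zone A:251.6, Zone B:193.7, Zone C:29.2 → nearest is Zone C
1 of the 3 points has Zone B as nearest.

1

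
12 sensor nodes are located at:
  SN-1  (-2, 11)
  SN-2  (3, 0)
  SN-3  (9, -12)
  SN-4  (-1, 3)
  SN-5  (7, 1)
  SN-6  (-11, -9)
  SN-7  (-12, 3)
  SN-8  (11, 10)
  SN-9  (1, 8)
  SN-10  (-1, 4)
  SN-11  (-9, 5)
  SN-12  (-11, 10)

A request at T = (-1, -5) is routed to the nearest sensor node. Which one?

SN-2

Compare squared distances (the ordering matches that of the actual distances):
d²(T, SN-1) = 1 + 256 = 257
d²(T, SN-2) = 16 + 25 = 41
d²(T, SN-3) = 100 + 49 = 149
d²(T, SN-4) = 0 + 64 = 64
d²(T, SN-5) = 64 + 36 = 100
d²(T, SN-6) = 100 + 16 = 116
d²(T, SN-7) = 121 + 64 = 185
d²(T, SN-8) = 144 + 225 = 369
d²(T, SN-9) = 4 + 169 = 173
d²(T, SN-10) = 0 + 81 = 81
d²(T, SN-11) = 64 + 100 = 164
d²(T, SN-12) = 100 + 225 = 325
Minimum is at SN-2.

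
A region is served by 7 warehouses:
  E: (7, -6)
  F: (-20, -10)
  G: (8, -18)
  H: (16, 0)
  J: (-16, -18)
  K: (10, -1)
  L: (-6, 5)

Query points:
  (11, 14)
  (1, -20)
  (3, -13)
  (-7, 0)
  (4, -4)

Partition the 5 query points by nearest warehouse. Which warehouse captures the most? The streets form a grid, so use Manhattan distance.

(11, 14) — d to each: E:24, F:55, G:35, H:19, J:59, K:16, L:26 → nearest is K
(1, -20) — d to each: E:20, F:31, G:9, H:35, J:19, K:28, L:32 → nearest is G
(3, -13) — d to each: E:11, F:26, G:10, H:26, J:24, K:19, L:27 → nearest is G
(-7, 0) — d to each: E:20, F:23, G:33, H:23, J:27, K:18, L:6 → nearest is L
(4, -4) — d to each: E:5, F:30, G:18, H:16, J:34, K:9, L:19 → nearest is E
Tally — E:1, G:2, K:1, L:1. G captures the most (2).

G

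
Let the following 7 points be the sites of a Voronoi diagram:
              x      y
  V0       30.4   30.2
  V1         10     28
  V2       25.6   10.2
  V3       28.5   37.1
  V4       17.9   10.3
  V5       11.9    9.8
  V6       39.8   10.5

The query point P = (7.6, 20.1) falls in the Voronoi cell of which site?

V1

Since √ is increasing, it suffices to compare squared distances:
|PV0|² = (7.6−30.4)² + (20.1−30.2)² = 519.84 + 102.01 = 621.85
|PV1|² = (7.6−10)² + (20.1−28)² = 5.76 + 62.41 = 68.17
|PV2|² = (7.6−25.6)² + (20.1−10.2)² = 324 + 98.01 = 422.01
|PV3|² = (7.6−28.5)² + (20.1−37.1)² = 436.81 + 289 = 725.81
|PV4|² = (7.6−17.9)² + (20.1−10.3)² = 106.09 + 96.04 = 202.13
|PV5|² = (7.6−11.9)² + (20.1−9.8)² = 18.49 + 106.09 = 124.58
|PV6|² = (7.6−39.8)² + (20.1−10.5)² = 1036.84 + 92.16 = 1129
V1 is nearest.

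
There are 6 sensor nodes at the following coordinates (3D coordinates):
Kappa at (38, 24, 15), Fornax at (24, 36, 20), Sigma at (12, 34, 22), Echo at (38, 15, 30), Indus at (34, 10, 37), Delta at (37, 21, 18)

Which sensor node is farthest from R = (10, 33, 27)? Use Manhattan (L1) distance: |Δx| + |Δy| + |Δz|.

d(R, Kappa) = |10−38| + |33−24| + |27−15| = 28 + 9 + 12 = 49
d(R, Fornax) = |10−24| + |33−36| + |27−20| = 14 + 3 + 7 = 24
d(R, Sigma) = |10−12| + |33−34| + |27−22| = 2 + 1 + 5 = 8
d(R, Echo) = |10−38| + |33−15| + |27−30| = 28 + 18 + 3 = 49
d(R, Indus) = |10−34| + |33−10| + |27−37| = 24 + 23 + 10 = 57
d(R, Delta) = |10−37| + |33−21| + |27−18| = 27 + 12 + 9 = 48
The largest is to Indus.

Indus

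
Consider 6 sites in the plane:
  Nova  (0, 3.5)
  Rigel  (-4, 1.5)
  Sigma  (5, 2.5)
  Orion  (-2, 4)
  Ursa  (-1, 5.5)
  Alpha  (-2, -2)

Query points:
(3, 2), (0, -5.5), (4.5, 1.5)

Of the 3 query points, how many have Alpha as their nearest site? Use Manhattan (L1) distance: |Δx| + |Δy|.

1

(3, 2) — d to each: Nova:4.5, Rigel:7.5, Sigma:2.5, Orion:7, Ursa:7.5, Alpha:9 → nearest is Sigma
(0, -5.5) — d to each: Nova:9, Rigel:11, Sigma:13, Orion:11.5, Ursa:12, Alpha:5.5 → nearest is Alpha
(4.5, 1.5) — d to each: Nova:6.5, Rigel:8.5, Sigma:1.5, Orion:9, Ursa:9.5, Alpha:10 → nearest is Sigma
1 of the 3 points has Alpha as nearest.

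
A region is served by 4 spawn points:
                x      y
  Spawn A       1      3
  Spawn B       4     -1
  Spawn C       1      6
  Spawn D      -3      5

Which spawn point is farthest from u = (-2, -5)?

Spawn C

Since √ is increasing, it suffices to compare squared distances:
d²(u, Spawn A) = 9 + 64 = 73
d²(u, Spawn B) = 36 + 16 = 52
d²(u, Spawn C) = 9 + 121 = 130
d²(u, Spawn D) = 1 + 100 = 101
The largest is to Spawn C.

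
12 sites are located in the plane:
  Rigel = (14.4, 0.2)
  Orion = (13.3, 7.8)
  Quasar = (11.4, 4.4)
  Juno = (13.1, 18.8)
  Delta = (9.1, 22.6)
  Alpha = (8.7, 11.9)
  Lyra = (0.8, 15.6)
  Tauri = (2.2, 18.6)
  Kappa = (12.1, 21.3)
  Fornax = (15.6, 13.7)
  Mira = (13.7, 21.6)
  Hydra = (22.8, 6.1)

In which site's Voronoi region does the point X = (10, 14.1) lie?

Since √ is increasing, it suffices to compare squared distances:
d²(X, Rigel) = (10−14.4)² + (14.1−0.2)² = 19.36 + 193.21 = 212.57
d²(X, Orion) = (10−13.3)² + (14.1−7.8)² = 10.89 + 39.69 = 50.58
d²(X, Quasar) = (10−11.4)² + (14.1−4.4)² = 1.96 + 94.09 = 96.05
d²(X, Juno) = (10−13.1)² + (14.1−18.8)² = 9.61 + 22.09 = 31.7
d²(X, Delta) = (10−9.1)² + (14.1−22.6)² = 0.81 + 72.25 = 73.06
d²(X, Alpha) = (10−8.7)² + (14.1−11.9)² = 1.69 + 4.84 = 6.53
d²(X, Lyra) = (10−0.8)² + (14.1−15.6)² = 84.64 + 2.25 = 86.89
d²(X, Tauri) = (10−2.2)² + (14.1−18.6)² = 60.84 + 20.25 = 81.09
d²(X, Kappa) = (10−12.1)² + (14.1−21.3)² = 4.41 + 51.84 = 56.25
d²(X, Fornax) = (10−15.6)² + (14.1−13.7)² = 31.36 + 0.16 = 31.52
d²(X, Mira) = (10−13.7)² + (14.1−21.6)² = 13.69 + 56.25 = 69.94
d²(X, Hydra) = (10−22.8)² + (14.1−6.1)² = 163.84 + 64 = 227.84
Minimum is at Alpha.

Alpha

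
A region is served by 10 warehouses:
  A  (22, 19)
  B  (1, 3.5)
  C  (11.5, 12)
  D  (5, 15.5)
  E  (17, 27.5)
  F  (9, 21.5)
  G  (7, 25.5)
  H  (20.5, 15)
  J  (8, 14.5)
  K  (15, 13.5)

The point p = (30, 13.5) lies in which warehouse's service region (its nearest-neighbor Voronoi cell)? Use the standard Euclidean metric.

Compare squared distances (the ordering matches that of the actual distances):
|pA|² = (30−22)² + (13.5−19)² = 64 + 30.25 = 94.25
|pB|² = (30−1)² + (13.5−3.5)² = 841 + 100 = 941
|pC|² = (30−11.5)² + (13.5−12)² = 342.25 + 2.25 = 344.5
|pD|² = (30−5)² + (13.5−15.5)² = 625 + 4 = 629
|pE|² = (30−17)² + (13.5−27.5)² = 169 + 196 = 365
|pF|² = (30−9)² + (13.5−21.5)² = 441 + 64 = 505
|pG|² = (30−7)² + (13.5−25.5)² = 529 + 144 = 673
|pH|² = (30−20.5)² + (13.5−15)² = 90.25 + 2.25 = 92.5
|pJ|² = (30−8)² + (13.5−14.5)² = 484 + 1 = 485
|pK|² = (30−15)² + (13.5−13.5)² = 225 + 0 = 225
Minimum is at H.

H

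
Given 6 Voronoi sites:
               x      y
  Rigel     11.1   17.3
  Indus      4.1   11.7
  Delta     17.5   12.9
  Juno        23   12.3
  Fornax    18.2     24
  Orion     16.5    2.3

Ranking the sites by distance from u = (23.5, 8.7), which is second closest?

Compare squared distances (the ordering matches that of the actual distances):
d²(u, Rigel) = 153.76 + 73.96 = 227.72
d²(u, Indus) = 376.36 + 9 = 385.36
d²(u, Delta) = 36 + 17.64 = 53.64
d²(u, Juno) = 0.25 + 12.96 = 13.21
d²(u, Fornax) = 28.09 + 234.09 = 262.18
d²(u, Orion) = 49 + 40.96 = 89.96
Sorted ascending: Juno, Delta, Orion, … — the second-nearest is Delta.

Delta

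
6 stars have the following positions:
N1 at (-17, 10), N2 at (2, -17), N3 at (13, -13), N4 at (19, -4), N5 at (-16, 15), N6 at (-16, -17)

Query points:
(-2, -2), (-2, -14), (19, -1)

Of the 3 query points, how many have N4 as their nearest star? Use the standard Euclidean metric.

(-2, -2) — d² to each: N1:369, N2:241, N3:346, N4:445, N5:485, N6:421 → nearest is N2
(-2, -14) — d² to each: N1:801, N2:25, N3:226, N4:541, N5:1037, N6:205 → nearest is N2
(19, -1) — d² to each: N1:1417, N2:545, N3:180, N4:9, N5:1481, N6:1481 → nearest is N4
1 of the 3 points has N4 as nearest.

1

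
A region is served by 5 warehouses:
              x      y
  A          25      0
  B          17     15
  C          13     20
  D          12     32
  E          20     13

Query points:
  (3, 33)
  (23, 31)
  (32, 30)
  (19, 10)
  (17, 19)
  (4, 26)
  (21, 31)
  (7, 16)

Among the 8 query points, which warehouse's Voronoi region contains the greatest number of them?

(3, 33) — d² to each: A:1573, B:520, C:269, D:82, E:689 → nearest is D
(23, 31) — d² to each: A:965, B:292, C:221, D:122, E:333 → nearest is D
(32, 30) — d² to each: A:949, B:450, C:461, D:404, E:433 → nearest is D
(19, 10) — d² to each: A:136, B:29, C:136, D:533, E:10 → nearest is E
(17, 19) — d² to each: A:425, B:16, C:17, D:194, E:45 → nearest is B
(4, 26) — d² to each: A:1117, B:290, C:117, D:100, E:425 → nearest is D
(21, 31) — d² to each: A:977, B:272, C:185, D:82, E:325 → nearest is D
(7, 16) — d² to each: A:580, B:101, C:52, D:281, E:178 → nearest is C
Tally — B:1, C:1, D:5, E:1. D captures the most (5).

D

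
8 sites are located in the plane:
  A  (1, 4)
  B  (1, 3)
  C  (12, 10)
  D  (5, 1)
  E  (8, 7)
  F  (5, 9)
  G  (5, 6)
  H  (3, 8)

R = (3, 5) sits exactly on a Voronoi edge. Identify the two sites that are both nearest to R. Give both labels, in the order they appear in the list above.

Squared distances from R to each site:
|RA|² = 4 + 1 = 5
|RB|² = 4 + 4 = 8
|RC|² = 81 + 25 = 106
|RD|² = 4 + 16 = 20
|RE|² = 25 + 4 = 29
|RF|² = 4 + 16 = 20
|RG|² = 4 + 1 = 5
|RH|² = 0 + 9 = 9
R is equidistant from A and G (both at squared distance 5), and every other site is strictly farther — so R lies on the A–G Voronoi edge.

A and G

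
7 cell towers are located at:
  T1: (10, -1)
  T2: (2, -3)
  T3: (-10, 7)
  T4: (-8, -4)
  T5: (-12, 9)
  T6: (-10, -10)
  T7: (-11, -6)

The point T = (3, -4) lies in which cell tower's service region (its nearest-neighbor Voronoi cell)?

T2

Compare squared distances (the ordering matches that of the actual distances):
|TT1|² = (3−10)² + (-4−(-1))² = 49 + 9 = 58
|TT2|² = (3−2)² + (-4−(-3))² = 1 + 1 = 2
|TT3|² = (3−(-10))² + (-4−7)² = 169 + 121 = 290
|TT4|² = (3−(-8))² + (-4−(-4))² = 121 + 0 = 121
|TT5|² = (3−(-12))² + (-4−9)² = 225 + 169 = 394
|TT6|² = (3−(-10))² + (-4−(-10))² = 169 + 36 = 205
|TT7|² = (3−(-11))² + (-4−(-6))² = 196 + 4 = 200
T2 is nearest.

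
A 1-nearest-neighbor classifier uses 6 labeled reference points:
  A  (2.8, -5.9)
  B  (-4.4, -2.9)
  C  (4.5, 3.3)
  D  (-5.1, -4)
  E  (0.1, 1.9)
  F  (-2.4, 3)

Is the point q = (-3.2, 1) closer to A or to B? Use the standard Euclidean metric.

B

Compare squared distances:
|qA|² = (-3.2−2.8)² + (1−(-5.9))² = 36 + 47.61 = 83.61
|qB|² = (-3.2−(-4.4))² + (1−(-2.9))² = 1.44 + 15.21 = 16.65
83.61 > 16.65, so B is closer.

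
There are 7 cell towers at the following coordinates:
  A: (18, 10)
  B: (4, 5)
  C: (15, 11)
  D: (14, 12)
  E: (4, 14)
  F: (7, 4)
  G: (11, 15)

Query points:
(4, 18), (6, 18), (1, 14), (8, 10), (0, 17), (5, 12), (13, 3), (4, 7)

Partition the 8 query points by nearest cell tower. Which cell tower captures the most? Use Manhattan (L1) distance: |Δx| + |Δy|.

(4, 18) — d to each: A:22, B:13, C:18, D:16, E:4, F:17, G:10 → nearest is E
(6, 18) — d to each: A:20, B:15, C:16, D:14, E:6, F:15, G:8 → nearest is E
(1, 14) — d to each: A:21, B:12, C:17, D:15, E:3, F:16, G:11 → nearest is E
(8, 10) — d to each: A:10, B:9, C:8, D:8, E:8, F:7, G:8 → nearest is F
(0, 17) — d to each: A:25, B:16, C:21, D:19, E:7, F:20, G:13 → nearest is E
(5, 12) — d to each: A:15, B:8, C:11, D:9, E:3, F:10, G:9 → nearest is E
(13, 3) — d to each: A:12, B:11, C:10, D:10, E:20, F:7, G:14 → nearest is F
(4, 7) — d to each: A:17, B:2, C:15, D:15, E:7, F:6, G:15 → nearest is B
Tally — B:1, E:5, F:2. E captures the most (5).

E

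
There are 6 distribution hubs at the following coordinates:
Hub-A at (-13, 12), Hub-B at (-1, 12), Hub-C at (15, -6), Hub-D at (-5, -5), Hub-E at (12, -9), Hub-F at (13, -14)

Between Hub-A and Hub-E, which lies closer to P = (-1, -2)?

Hub-E

Compare squared distances:
d²(P, Hub-A) = (-1−(-13))² + (-2−12)² = 144 + 196 = 340
d²(P, Hub-E) = (-1−12)² + (-2−(-9))² = 169 + 49 = 218
340 > 218, so Hub-E is closer.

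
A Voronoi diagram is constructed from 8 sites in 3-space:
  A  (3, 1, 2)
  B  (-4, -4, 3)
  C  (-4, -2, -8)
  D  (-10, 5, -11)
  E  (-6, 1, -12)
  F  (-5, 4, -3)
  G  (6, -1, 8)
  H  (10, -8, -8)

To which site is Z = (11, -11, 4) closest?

G

Compare squared distances (the ordering matches that of the actual distances):
|ZA|² = (11−3)² + (-11−1)² + (4−2)² = 64 + 144 + 4 = 212
|ZB|² = (11−(-4))² + (-11−(-4))² + (4−3)² = 225 + 49 + 1 = 275
|ZC|² = (11−(-4))² + (-11−(-2))² + (4−(-8))² = 225 + 81 + 144 = 450
|ZD|² = (11−(-10))² + (-11−5)² + (4−(-11))² = 441 + 256 + 225 = 922
|ZE|² = (11−(-6))² + (-11−1)² + (4−(-12))² = 289 + 144 + 256 = 689
|ZF|² = (11−(-5))² + (-11−4)² + (4−(-3))² = 256 + 225 + 49 = 530
|ZG|² = (11−6)² + (-11−(-1))² + (4−8)² = 25 + 100 + 16 = 141
|ZH|² = (11−10)² + (-11−(-8))² + (4−(-8))² = 1 + 9 + 144 = 154
The smallest is to G, so Z lies in the Voronoi region of G.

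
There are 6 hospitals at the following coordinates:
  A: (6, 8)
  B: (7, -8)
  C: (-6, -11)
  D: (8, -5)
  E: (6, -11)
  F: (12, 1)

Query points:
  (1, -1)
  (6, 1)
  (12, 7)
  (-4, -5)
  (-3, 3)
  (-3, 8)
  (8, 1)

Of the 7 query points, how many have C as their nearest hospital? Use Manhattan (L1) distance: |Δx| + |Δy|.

(1, -1) — d to each: A:14, B:13, C:17, D:11, E:15, F:13 → nearest is D
(6, 1) — d to each: A:7, B:10, C:24, D:8, E:12, F:6 → nearest is F
(12, 7) — d to each: A:7, B:20, C:36, D:16, E:24, F:6 → nearest is F
(-4, -5) — d to each: A:23, B:14, C:8, D:12, E:16, F:22 → nearest is C
(-3, 3) — d to each: A:14, B:21, C:17, D:19, E:23, F:17 → nearest is A
(-3, 8) — d to each: A:9, B:26, C:22, D:24, E:28, F:22 → nearest is A
(8, 1) — d to each: A:9, B:10, C:26, D:6, E:14, F:4 → nearest is F
1 of the 7 points has C as nearest.

1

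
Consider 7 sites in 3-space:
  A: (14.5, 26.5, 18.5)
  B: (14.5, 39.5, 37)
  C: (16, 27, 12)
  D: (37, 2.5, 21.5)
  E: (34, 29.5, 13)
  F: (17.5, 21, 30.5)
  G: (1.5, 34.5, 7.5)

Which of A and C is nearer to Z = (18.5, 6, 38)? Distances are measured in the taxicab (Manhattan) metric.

d(Z,A) = |18.5−14.5| + |6−26.5| + |38−18.5| = 4 + 20.5 + 19.5 = 44
d(Z,C) = |18.5−16| + |6−27| + |38−12| = 2.5 + 21 + 26 = 49.5
44 < 49.5, so A is closer.

A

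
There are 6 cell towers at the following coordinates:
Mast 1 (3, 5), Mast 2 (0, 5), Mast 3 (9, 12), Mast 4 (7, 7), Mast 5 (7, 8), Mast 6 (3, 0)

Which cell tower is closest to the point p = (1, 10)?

Squared Euclidean distances:
d²(p, Mast 1) = 4 + 25 = 29
d²(p, Mast 2) = 1 + 25 = 26
d²(p, Mast 3) = 64 + 4 = 68
d²(p, Mast 4) = 36 + 9 = 45
d²(p, Mast 5) = 36 + 4 = 40
d²(p, Mast 6) = 4 + 100 = 104
The smallest is to Mast 2, so p lies in the Voronoi region of Mast 2.

Mast 2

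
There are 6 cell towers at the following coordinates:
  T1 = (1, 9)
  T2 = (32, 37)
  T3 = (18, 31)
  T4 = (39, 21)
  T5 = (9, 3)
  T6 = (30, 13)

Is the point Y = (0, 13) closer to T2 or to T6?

Compare squared distances:
|YT2|² = (0−32)² + (13−37)² = 1024 + 576 = 1600
|YT6|² = (0−30)² + (13−13)² = 900 + 0 = 900
1600 > 900, so T6 is closer.

T6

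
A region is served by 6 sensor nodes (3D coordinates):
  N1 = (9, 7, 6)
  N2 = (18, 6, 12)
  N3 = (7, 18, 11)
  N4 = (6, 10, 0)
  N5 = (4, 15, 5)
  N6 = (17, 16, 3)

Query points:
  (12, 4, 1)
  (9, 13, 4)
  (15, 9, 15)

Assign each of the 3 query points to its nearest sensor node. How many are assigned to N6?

0

(12, 4, 1) — d² to each: N1:43, N2:161, N3:321, N4:73, N5:201, N6:173 → nearest is N1
(9, 13, 4) — d² to each: N1:40, N2:194, N3:78, N4:34, N5:30, N6:74 → nearest is N5
(15, 9, 15) — d² to each: N1:121, N2:27, N3:161, N4:307, N5:257, N6:197 → nearest is N2
0 of the 3 points have N6 as nearest.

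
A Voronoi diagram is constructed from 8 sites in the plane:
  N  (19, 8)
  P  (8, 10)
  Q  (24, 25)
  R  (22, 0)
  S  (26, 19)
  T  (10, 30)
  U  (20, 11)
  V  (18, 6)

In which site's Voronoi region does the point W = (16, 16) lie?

U

Squared Euclidean distances:
|WN|² = (16−19)² + (16−8)² = 9 + 64 = 73
|WP|² = (16−8)² + (16−10)² = 64 + 36 = 100
|WQ|² = (16−24)² + (16−25)² = 64 + 81 = 145
|WR|² = (16−22)² + (16−0)² = 36 + 256 = 292
|WS|² = (16−26)² + (16−19)² = 100 + 9 = 109
|WT|² = (16−10)² + (16−30)² = 36 + 196 = 232
|WU|² = (16−20)² + (16−11)² = 16 + 25 = 41
|WV|² = (16−18)² + (16−6)² = 4 + 100 = 104
Minimum is at U.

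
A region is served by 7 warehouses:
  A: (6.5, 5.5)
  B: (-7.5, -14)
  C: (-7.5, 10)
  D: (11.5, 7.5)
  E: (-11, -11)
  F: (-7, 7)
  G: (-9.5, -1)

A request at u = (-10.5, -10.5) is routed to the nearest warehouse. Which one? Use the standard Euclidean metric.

Squared Euclidean distances:
|uA|² = (-10.5−6.5)² + (-10.5−5.5)² = 289 + 256 = 545
|uB|² = (-10.5−(-7.5))² + (-10.5−(-14))² = 9 + 12.25 = 21.25
|uC|² = (-10.5−(-7.5))² + (-10.5−10)² = 9 + 420.25 = 429.25
|uD|² = (-10.5−11.5)² + (-10.5−7.5)² = 484 + 324 = 808
|uE|² = (-10.5−(-11))² + (-10.5−(-11))² = 0.25 + 0.25 = 0.5
|uF|² = (-10.5−(-7))² + (-10.5−7)² = 12.25 + 306.25 = 318.5
|uG|² = (-10.5−(-9.5))² + (-10.5−(-1))² = 1 + 90.25 = 91.25
Minimum is at E.

E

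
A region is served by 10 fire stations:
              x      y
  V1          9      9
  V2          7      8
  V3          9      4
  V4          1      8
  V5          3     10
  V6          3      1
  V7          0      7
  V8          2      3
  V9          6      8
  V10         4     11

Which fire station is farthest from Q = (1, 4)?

Squared Euclidean distances:
|QV1|² = (1−9)² + (4−9)² = 64 + 25 = 89
|QV2|² = (1−7)² + (4−8)² = 36 + 16 = 52
|QV3|² = (1−9)² + (4−4)² = 64 + 0 = 64
|QV4|² = (1−1)² + (4−8)² = 0 + 16 = 16
|QV5|² = (1−3)² + (4−10)² = 4 + 36 = 40
|QV6|² = (1−3)² + (4−1)² = 4 + 9 = 13
|QV7|² = (1−0)² + (4−7)² = 1 + 9 = 10
|QV8|² = (1−2)² + (4−3)² = 1 + 1 = 2
|QV9|² = (1−6)² + (4−8)² = 25 + 16 = 41
d²(Q, V10) = (1−4)² + (4−11)² = 9 + 49 = 58
The largest is to V1.

V1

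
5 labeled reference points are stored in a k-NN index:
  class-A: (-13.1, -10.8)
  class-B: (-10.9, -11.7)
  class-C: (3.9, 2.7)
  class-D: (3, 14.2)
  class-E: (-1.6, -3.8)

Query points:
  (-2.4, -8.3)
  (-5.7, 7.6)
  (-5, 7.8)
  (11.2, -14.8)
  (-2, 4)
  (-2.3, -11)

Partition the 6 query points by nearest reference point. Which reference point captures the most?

class-E

(-2.4, -8.3) — d² to each: class-A:120.74, class-B:83.81, class-C:160.69, class-D:535.41, class-E:20.89 → nearest is class-E
(-5.7, 7.6) — d² to each: class-A:393.32, class-B:399.53, class-C:116.17, class-D:119.25, class-E:146.77 → nearest is class-C
(-5, 7.8) — d² to each: class-A:411.57, class-B:415.06, class-C:105.22, class-D:104.96, class-E:146.12 → nearest is class-D
(11.2, -14.8) — d² to each: class-A:606.49, class-B:498.02, class-C:359.54, class-D:908.24, class-E:284.84 → nearest is class-E
(-2, 4) — d² to each: class-A:342.25, class-B:325.7, class-C:36.5, class-D:129.04, class-E:61 → nearest is class-C
(-2.3, -11) — d² to each: class-A:116.68, class-B:74.45, class-C:226.13, class-D:663.13, class-E:52.33 → nearest is class-E
Tally — class-C:2, class-D:1, class-E:3. class-E captures the most (3).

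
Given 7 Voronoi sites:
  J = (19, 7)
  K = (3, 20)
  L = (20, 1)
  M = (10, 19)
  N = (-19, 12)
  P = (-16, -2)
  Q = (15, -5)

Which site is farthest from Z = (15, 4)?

Compare squared distances (the ordering matches that of the actual distances):
|ZJ|² = (15−19)² + (4−7)² = 16 + 9 = 25
|ZK|² = (15−3)² + (4−20)² = 144 + 256 = 400
|ZL|² = (15−20)² + (4−1)² = 25 + 9 = 34
|ZM|² = (15−10)² + (4−19)² = 25 + 225 = 250
|ZN|² = (15−(-19))² + (4−12)² = 1156 + 64 = 1220
|ZP|² = (15−(-16))² + (4−(-2))² = 961 + 36 = 997
|ZQ|² = (15−15)² + (4−(-5))² = 0 + 81 = 81
The largest is to N.

N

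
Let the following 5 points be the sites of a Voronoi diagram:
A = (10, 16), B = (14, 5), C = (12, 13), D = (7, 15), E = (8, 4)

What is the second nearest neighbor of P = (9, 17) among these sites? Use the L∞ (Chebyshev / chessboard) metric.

d(P,A) = max(1, 1) = 1
d(P,B) = max(5, 12) = 12
d(P,C) = max(3, 4) = 4
d(P,D) = max(2, 2) = 2
d(P,E) = max(1, 13) = 13
Sorted ascending: A, D, C, … — the second-nearest is D.

D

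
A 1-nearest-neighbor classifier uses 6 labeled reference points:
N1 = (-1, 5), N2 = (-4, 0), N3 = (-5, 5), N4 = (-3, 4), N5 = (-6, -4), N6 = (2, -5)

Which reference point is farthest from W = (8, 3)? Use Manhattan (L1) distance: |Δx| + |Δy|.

N5

d(W,N1) = |8−(-1)| + |3−5| = 9 + 2 = 11
d(W,N2) = |8−(-4)| + |3−0| = 12 + 3 = 15
d(W,N3) = |8−(-5)| + |3−5| = 13 + 2 = 15
d(W,N4) = |8−(-3)| + |3−4| = 11 + 1 = 12
d(W,N5) = |8−(-6)| + |3−(-4)| = 14 + 7 = 21
d(W,N6) = |8−2| + |3−(-5)| = 6 + 8 = 14
The largest is to N5.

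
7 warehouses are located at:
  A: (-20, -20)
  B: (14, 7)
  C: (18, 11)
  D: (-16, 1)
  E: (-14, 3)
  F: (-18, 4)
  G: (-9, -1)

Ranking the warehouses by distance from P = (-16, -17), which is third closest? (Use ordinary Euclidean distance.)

D

Compare squared distances (the ordering matches that of the actual distances):
|PA|² = (-16−(-20))² + (-17−(-20))² = 16 + 9 = 25
|PB|² = (-16−14)² + (-17−7)² = 900 + 576 = 1476
|PC|² = (-16−18)² + (-17−11)² = 1156 + 784 = 1940
|PD|² = (-16−(-16))² + (-17−1)² = 0 + 324 = 324
|PE|² = (-16−(-14))² + (-17−3)² = 4 + 400 = 404
|PF|² = (-16−(-18))² + (-17−4)² = 4 + 441 = 445
|PG|² = (-16−(-9))² + (-17−(-1))² = 49 + 256 = 305
Sorted ascending: A, G, D, E, … — the third-nearest is D.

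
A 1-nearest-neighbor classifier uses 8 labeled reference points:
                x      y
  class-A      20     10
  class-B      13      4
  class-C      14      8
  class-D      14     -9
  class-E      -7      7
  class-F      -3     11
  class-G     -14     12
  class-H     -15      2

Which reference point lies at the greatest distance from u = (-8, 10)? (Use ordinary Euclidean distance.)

Compare squared distances (the ordering matches that of the actual distances):
d²(u, class-A) = 784 + 0 = 784
d²(u, class-B) = 441 + 36 = 477
d²(u, class-C) = 484 + 4 = 488
d²(u, class-D) = 484 + 361 = 845
d²(u, class-E) = 1 + 9 = 10
d²(u, class-F) = 25 + 1 = 26
d²(u, class-G) = 36 + 4 = 40
d²(u, class-H) = 49 + 64 = 113
The largest is to class-D.

class-D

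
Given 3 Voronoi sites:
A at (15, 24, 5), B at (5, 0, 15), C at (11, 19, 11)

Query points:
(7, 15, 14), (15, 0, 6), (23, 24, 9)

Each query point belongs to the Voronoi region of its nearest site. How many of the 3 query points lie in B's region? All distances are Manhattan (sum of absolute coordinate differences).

1

(7, 15, 14) — d to each: A:26, B:18, C:11 → nearest is C
(15, 0, 6) — d to each: A:25, B:19, C:28 → nearest is B
(23, 24, 9) — d to each: A:12, B:48, C:19 → nearest is A
1 of the 3 points has B as nearest.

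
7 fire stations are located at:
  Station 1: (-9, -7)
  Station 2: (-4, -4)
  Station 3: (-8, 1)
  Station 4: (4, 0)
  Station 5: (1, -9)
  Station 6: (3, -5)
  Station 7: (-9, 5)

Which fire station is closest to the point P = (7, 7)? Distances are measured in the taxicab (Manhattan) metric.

d(P, Station 1) = |7−(-9)| + |7−(-7)| = 16 + 14 = 30
d(P, Station 2) = |7−(-4)| + |7−(-4)| = 11 + 11 = 22
d(P, Station 3) = |7−(-8)| + |7−1| = 15 + 6 = 21
d(P, Station 4) = |7−4| + |7−0| = 3 + 7 = 10
d(P, Station 5) = |7−1| + |7−(-9)| = 6 + 16 = 22
d(P, Station 6) = |7−3| + |7−(-5)| = 4 + 12 = 16
d(P, Station 7) = |7−(-9)| + |7−5| = 16 + 2 = 18
Station 4 is nearest.

Station 4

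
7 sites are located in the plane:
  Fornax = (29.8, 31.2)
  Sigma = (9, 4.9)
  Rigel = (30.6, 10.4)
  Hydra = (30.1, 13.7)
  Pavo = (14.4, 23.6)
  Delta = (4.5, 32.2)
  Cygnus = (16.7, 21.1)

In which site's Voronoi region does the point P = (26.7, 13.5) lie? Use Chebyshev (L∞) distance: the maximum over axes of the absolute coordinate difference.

d(P, Fornax) = max(3.1, 17.7) = 17.7
d(P, Sigma) = max(17.7, 8.6) = 17.7
d(P, Rigel) = max(3.9, 3.1) = 3.9
d(P, Hydra) = max(3.4, 0.2) = 3.4
d(P, Pavo) = max(12.3, 10.1) = 12.3
d(P, Delta) = max(22.2, 18.7) = 22.2
d(P, Cygnus) = max(10, 7.6) = 10
Hydra is nearest.

Hydra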